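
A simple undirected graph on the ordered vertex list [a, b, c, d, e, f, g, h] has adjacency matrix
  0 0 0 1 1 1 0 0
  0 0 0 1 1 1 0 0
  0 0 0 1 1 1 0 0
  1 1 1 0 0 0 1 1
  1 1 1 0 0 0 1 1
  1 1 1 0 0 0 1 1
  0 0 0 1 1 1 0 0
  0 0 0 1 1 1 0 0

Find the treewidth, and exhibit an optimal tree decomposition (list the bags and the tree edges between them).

Treewidth 3.
Bags: B1 = {b, d, e, f}  B2 = {a, d, e, f}  B3 = {d, e, f, g}  B4 = {c, d, e, f}  B5 = {d, e, f, h}
Tree: B1–B2, B2–B3, B3–B4, B4–B5

Every bag has size at most 4, so the width is 4 − 1 = 3 and tw(G) ≤ 3. For the lower bound: the 4 vertex sets {b,d}, {a,e}, {f}, {g} are disjoint, each induces a connected subgraph, and every pair is joined by at least one edge of G. Contracting each set to a single vertex therefore yields K_{4} as a minor, and since treewidth is minor-monotone, tw(G) ≥ tw(K_{4}) = 3. Combining the bounds, tw(G) = 3.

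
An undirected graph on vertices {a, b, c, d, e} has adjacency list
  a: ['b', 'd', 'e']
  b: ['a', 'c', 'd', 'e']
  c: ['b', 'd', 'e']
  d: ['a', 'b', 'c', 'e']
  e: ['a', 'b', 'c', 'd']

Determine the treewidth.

A width-3 tree decomposition is:
Bags: B1 = {a, b, d, e}  B2 = {b, c, d, e}
Tree: B1–B2
Every bag has size at most 4, so the width is 4 − 1 = 3 and tw(G) ≤ 3. For the lower bound, the 4 vertices {b, c, d, e} are pairwise adjacent, and any tree decomposition puts a clique entirely inside one bag — forcing width ≥ 3. Combining the bounds, tw(G) = 3.

3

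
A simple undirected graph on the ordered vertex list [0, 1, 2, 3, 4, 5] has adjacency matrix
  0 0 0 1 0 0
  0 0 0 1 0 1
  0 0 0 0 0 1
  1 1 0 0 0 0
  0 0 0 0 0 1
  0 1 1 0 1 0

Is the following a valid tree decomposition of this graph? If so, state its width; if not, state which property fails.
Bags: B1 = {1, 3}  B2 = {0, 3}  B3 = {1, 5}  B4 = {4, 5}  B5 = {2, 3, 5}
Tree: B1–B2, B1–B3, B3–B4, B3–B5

No — bags containing vertex 3 are not connected in the tree.

A tree decomposition must satisfy three properties: every vertex lies in some bag; for every edge, both endpoints lie together in some bag; and for every vertex, the bags containing it form a connected subtree. Here bags containing vertex 3 are not connected in the tree, so the decomposition is invalid.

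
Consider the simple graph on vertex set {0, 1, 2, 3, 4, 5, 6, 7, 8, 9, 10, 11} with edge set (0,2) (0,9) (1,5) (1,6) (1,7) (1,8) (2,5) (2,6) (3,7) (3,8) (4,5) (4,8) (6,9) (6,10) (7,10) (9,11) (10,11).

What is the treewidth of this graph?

3

A width-3 tree decomposition is:
Bags: B1 = {3, 4, 7, 8}  B2 = {1, 4, 7, 8}  B3 = {1, 4, 5, 7}  B4 = {1, 5, 7, 10}  B5 = {1, 5, 6, 10}  B6 = {2, 5, 6, 10}  B7 = {2, 6, 10, 11}  B8 = {2, 6, 9, 11}  B9 = {0, 2, 9, 11}
Tree: B1–B2, B2–B3, B3–B4, B4–B5, B5–B6, B6–B7, B7–B8, B8–B9
Every bag has size at most 4, so the width is 4 − 1 = 3 and tw(G) ≤ 3. For the lower bound: the 4 vertex sets {3,4,8}, {7}, {1}, {2,5,6,10} are disjoint, each induces a connected subgraph, and every pair is joined by at least one edge of G. Contracting each set to a single vertex therefore yields K_{4} as a minor, and since treewidth is minor-monotone, tw(G) ≥ tw(K_{4}) = 3. Hence tw(G) = 3 exactly.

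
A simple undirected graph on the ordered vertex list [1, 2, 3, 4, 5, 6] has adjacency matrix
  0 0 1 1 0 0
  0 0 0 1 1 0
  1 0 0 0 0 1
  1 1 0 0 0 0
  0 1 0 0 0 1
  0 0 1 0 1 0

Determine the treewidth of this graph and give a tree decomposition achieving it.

The largest bag has 3 vertices, giving width 2; this decomposition certifies tw(G) ≤ 2. The edges 3–6–5–2–4–1–3 form a cycle, so G is not a tree and its treewidth is at least 2. Combining the bounds, tw(G) = 2.

Treewidth 2.
One optimal decomposition is:
Bags: B1 = {3, 5, 6}  B2 = {2, 3, 5}  B3 = {2, 3, 4}  B4 = {1, 3, 4}
Tree: B1–B2, B2–B3, B3–B4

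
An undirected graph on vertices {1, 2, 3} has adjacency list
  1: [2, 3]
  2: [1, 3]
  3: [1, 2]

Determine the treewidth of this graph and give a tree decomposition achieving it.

A single bag containing all 3 vertices is trivially a valid decomposition of width 2. For the lower bound, the 3 vertices {1, 2, 3} are pairwise adjacent, and any tree decomposition puts a clique entirely inside one bag — forcing width ≥ 2. The upper and lower bounds meet at 2, so that is the treewidth.

Treewidth 2.
One optimal decomposition is:
Bags: B1 = {1, 2, 3}
Tree: (single bag)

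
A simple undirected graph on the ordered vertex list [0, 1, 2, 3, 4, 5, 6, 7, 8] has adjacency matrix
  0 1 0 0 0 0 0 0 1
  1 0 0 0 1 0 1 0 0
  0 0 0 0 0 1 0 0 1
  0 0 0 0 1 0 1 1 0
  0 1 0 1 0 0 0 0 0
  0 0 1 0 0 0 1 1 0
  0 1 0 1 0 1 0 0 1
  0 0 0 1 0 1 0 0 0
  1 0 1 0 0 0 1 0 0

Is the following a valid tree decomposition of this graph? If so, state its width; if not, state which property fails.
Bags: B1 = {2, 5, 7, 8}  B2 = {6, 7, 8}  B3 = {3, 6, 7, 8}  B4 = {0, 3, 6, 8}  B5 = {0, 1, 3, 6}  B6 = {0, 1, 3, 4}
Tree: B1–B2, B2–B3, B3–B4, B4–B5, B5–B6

A tree decomposition must satisfy three properties: every vertex lies in some bag; for every edge, both endpoints lie together in some bag; and for every vertex, the bags containing it form a connected subtree. Here edge (5,6) lies in no bag, so the decomposition is invalid.

No — edge (5,6) lies in no bag.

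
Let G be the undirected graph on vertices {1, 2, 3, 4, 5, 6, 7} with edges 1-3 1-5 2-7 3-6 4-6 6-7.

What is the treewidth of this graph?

A width-1 tree decomposition is:
Bags: B1 = {3, 6}  B2 = {6, 7}  B3 = {1, 3}  B4 = {1, 5}  B5 = {4, 6}  B6 = {2, 7}
Tree: B1–B2, B1–B3, B3–B4, B1–B5, B2–B6
Every bag has size at most 2, so the width is 2 − 1 = 1 and tw(G) ≤ 1. Any graph with an edge has treewidth ≥ 1, and G has the edge 6–3. Hence tw(G) = 1 exactly.

1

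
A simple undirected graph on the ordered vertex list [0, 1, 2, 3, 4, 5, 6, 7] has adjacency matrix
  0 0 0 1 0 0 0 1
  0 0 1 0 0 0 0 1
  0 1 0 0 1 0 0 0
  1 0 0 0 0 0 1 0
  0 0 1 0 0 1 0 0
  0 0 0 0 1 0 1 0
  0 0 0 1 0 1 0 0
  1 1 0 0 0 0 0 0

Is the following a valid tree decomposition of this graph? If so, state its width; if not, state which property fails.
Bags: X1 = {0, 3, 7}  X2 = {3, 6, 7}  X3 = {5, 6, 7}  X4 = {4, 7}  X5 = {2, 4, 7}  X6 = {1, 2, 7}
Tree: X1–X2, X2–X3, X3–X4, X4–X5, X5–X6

A tree decomposition must satisfy three properties: every vertex lies in some bag; for every edge, both endpoints lie together in some bag; and for every vertex, the bags containing it form a connected subtree. Here edge (5,4) lies in no bag, so the decomposition is invalid.

No — edge (5,4) lies in no bag.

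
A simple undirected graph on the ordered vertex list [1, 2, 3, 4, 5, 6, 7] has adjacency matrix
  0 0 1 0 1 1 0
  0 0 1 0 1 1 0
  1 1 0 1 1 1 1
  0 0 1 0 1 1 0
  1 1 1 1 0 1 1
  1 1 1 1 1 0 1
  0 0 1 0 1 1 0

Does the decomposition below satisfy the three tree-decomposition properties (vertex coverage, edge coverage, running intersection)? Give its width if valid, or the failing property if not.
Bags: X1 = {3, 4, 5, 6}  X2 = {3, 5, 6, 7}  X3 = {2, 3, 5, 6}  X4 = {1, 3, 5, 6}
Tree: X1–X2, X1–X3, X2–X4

Yes; width 3.

Checking the three conditions: (i) the bags cover all of {1, 2, 3, 4, 5, 6, 7}; (ii) for each edge, some bag contains both endpoints; (iii) the bags containing any fixed vertex form a subtree. All hold, so the decomposition is valid with width 4 − 1 = 3.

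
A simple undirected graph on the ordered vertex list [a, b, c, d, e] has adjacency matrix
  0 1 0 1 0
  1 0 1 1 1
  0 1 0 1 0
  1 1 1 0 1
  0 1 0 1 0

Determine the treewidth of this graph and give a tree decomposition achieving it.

The largest bag has 3 vertices, giving width 2; this decomposition certifies tw(G) ≤ 2. Conversely, {b, d, e} is a clique of size 3, and the vertices of any clique must share a bag in every tree decomposition; so some bag has ≥ 3 vertices and tw(G) ≥ 2. Combining the bounds, tw(G) = 2.

Treewidth 2.
One such decomposition:
Bags: B1 = {a, b, d}  B2 = {b, c, d}  B3 = {b, d, e}
Tree: B1–B2, B2–B3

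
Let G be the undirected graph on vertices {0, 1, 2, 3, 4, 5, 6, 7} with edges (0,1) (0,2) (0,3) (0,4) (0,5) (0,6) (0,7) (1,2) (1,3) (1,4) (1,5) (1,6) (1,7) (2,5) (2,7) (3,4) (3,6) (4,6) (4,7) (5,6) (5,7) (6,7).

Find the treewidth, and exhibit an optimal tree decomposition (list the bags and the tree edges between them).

Treewidth 4.
One optimal decomposition is:
Bags: B1 = {0, 1, 2, 5, 7}  B2 = {0, 1, 5, 6, 7}  B3 = {0, 1, 4, 6, 7}  B4 = {0, 1, 3, 4, 6}
Tree: B1–B2, B2–B3, B3–B4

Every bag has size at most 5, so the width is 5 − 1 = 4 and tw(G) ≤ 4. For the lower bound, the 5 vertices {0, 1, 2, 5, 7} are pairwise adjacent, and any tree decomposition puts a clique entirely inside one bag — forcing width ≥ 4. Hence tw(G) = 4 exactly.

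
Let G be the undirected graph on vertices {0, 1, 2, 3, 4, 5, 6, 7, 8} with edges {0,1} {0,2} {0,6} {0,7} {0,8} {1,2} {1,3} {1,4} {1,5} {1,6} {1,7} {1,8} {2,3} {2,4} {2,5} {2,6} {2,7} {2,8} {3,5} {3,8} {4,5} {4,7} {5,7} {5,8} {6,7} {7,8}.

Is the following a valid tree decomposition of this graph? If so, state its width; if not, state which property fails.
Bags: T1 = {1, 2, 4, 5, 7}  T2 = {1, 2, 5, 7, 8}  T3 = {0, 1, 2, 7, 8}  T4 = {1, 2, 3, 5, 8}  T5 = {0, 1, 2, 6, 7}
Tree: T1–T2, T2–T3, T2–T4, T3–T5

Yes; width 4.

Vertex coverage: the bags together contain {0, 1, 2, 3, 4, 5, 6, 7, 8}, the full vertex set. Edge coverage: each edge of G has both endpoints in at least one bag. Running intersection: for every vertex, the bags containing it form a connected subtree. All three properties hold, so this is a valid tree decomposition of width max|bag| − 1 = 4, and hence tw(G) ≤ 4.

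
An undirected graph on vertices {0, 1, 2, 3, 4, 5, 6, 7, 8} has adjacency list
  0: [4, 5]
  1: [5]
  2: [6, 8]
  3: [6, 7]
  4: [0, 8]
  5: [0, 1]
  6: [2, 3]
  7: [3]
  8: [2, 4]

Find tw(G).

A width-1 tree decomposition is:
Bags: B1 = {3, 7}  B2 = {3, 6}  B3 = {2, 6}  B4 = {2, 8}  B5 = {4, 8}  B6 = {0, 4}  B7 = {0, 5}  B8 = {1, 5}
Tree: B1–B2, B2–B3, B3–B4, B4–B5, B5–B6, B6–B7, B7–B8
Every bag has size at most 2, so the width is 2 − 1 = 1 and tw(G) ≤ 1. Any graph with an edge has treewidth ≥ 1, and G has the edge 7–3. The upper and lower bounds meet at 1, so that is the treewidth.

1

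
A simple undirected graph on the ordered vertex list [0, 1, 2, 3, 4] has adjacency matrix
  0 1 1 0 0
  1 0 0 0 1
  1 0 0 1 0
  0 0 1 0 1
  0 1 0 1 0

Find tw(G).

2

A width-2 tree decomposition is:
Bags: B1 = {2, 3, 4}  B2 = {0, 2, 4}  B3 = {0, 1, 4}
Tree: B1–B2, B2–B3
The largest bag has 3 vertices, giving width 2; this decomposition certifies tw(G) ≤ 2. Since 4–3–2–0–1–4 is a cycle in G, G is not acyclic. Forests are exactly the graphs of treewidth ≤ 1, so tw(G) ≥ 2. Hence tw(G) = 2 exactly.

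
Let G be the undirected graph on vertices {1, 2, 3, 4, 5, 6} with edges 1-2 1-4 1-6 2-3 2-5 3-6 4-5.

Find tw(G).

2

A width-2 tree decomposition is:
Bags: B1 = {2, 3, 6}  B2 = {1, 2, 6}  B3 = {1, 2, 5}  B4 = {1, 4, 5}
Tree: B1–B2, B2–B3, B3–B4
Each bag holds 3 vertices, so the decomposition has width 2, which upper-bounds the treewidth. Since 3–6–1–2–3 is a cycle in G, G is not acyclic. Forests are exactly the graphs of treewidth ≤ 1, so tw(G) ≥ 2. Hence tw(G) = 2 exactly.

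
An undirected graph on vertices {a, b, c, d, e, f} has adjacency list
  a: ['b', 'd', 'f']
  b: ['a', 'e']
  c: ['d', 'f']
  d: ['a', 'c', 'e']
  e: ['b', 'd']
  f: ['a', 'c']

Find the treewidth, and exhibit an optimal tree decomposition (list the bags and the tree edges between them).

Treewidth 2.
One optimal decomposition is:
Bags: B1 = {c, d, f}  B2 = {a, d, f}  B3 = {a, d, e}  B4 = {a, b, e}
Tree: B1–B2, B2–B3, B3–B4

Every bag has size at most 3, so the width is 3 − 1 = 2 and tw(G) ≤ 2. For the lower bound, G contains the cycle c–f–a–d–c, so G is not a forest; only forests have treewidth ≤ 1, hence tw(G) ≥ 2. Therefore the treewidth is 2.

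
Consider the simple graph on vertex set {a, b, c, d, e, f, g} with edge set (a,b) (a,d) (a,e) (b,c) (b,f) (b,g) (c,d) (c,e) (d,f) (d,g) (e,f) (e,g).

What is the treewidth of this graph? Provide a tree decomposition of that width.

Treewidth 3.
One optimal decomposition is:
Bags: B1 = {b, d, e, f}  B2 = {b, c, d, e}  B3 = {b, d, e, g}  B4 = {a, b, d, e}
Tree: B1–B2, B2–B3, B3–B4

Each bag holds 4 vertices, so the decomposition has width 3, which upper-bounds the treewidth. For the lower bound: the 4 vertex sets {b,f}, {c,e}, {d}, {g} are disjoint, each induces a connected subgraph, and every pair is joined by at least one edge of G. Contracting each set to a single vertex therefore yields K_{4} as a minor, and since treewidth is minor-monotone, tw(G) ≥ tw(K_{4}) = 3. Combining the bounds, tw(G) = 3.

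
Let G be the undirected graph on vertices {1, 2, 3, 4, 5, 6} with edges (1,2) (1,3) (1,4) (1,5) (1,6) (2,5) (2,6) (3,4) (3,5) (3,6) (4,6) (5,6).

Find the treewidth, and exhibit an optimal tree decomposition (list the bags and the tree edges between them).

Treewidth 3.
Bags: B1 = {1, 3, 5, 6}  B2 = {1, 2, 5, 6}  B3 = {1, 3, 4, 6}
Tree: B1–B2, B1–B3

Every bag has size at most 4, so the width is 4 − 1 = 3 and tw(G) ≤ 3. On the other hand G contains the 4-clique {1, 2, 5, 6}. A clique must lie in a single bag of any decomposition, so no decomposition can have width below 3. The upper and lower bounds meet at 3, so that is the treewidth.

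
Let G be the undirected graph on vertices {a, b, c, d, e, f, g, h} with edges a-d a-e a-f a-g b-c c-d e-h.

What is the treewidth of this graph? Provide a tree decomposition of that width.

The largest bag has 2 vertices, giving width 1; this decomposition certifies tw(G) ≤ 1. Any graph with an edge has treewidth ≥ 1, and G has the edge a–d. Hence tw(G) = 1 exactly.

Treewidth 1.
One such decomposition:
Bags: B1 = {a, d}  B2 = {a, e}  B3 = {a, f}  B4 = {e, h}  B5 = {c, d}  B6 = {b, c}  B7 = {a, g}
Tree: B1–B2, B1–B3, B2–B4, B1–B5, B5–B6, B3–B7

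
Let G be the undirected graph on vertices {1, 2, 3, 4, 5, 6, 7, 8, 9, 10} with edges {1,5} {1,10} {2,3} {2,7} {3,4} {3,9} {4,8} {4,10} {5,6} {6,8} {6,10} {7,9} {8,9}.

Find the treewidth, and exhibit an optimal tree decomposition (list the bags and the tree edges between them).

Treewidth 2.
One such decomposition:
Bags: B1 = {1, 5, 10}  B2 = {5, 6, 10}  B3 = {4, 6, 10}  B4 = {4, 6, 8}  B5 = {3, 4, 8}  B6 = {3, 8, 9}  B7 = {2, 3, 9}  B8 = {2, 7, 9}
Tree: B1–B2, B2–B3, B3–B4, B4–B5, B5–B6, B6–B7, B7–B8

Each bag holds 3 vertices, so the decomposition has width 2, which upper-bounds the treewidth. Since 1–5–6–10–1 is a cycle in G, G is not acyclic. Forests are exactly the graphs of treewidth ≤ 1, so tw(G) ≥ 2. The upper and lower bounds meet at 2, so that is the treewidth.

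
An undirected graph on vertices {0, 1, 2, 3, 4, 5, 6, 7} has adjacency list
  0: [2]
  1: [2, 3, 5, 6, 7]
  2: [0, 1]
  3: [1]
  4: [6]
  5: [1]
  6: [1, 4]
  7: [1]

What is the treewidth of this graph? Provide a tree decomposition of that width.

Treewidth 1.
Bags: B1 = {1, 2}  B2 = {1, 3}  B3 = {1, 7}  B4 = {0, 2}  B5 = {1, 5}  B6 = {1, 6}  B7 = {4, 6}
Tree: B1–B2, B2–B3, B1–B4, B3–B5, B2–B6, B6–B7

Every bag has size at most 2, so the width is 2 − 1 = 1 and tw(G) ≤ 1. Since G has at least one edge (e.g. 2–1), it is not an edgeless graph, so tw(G) ≥ 1. Therefore the treewidth is 1.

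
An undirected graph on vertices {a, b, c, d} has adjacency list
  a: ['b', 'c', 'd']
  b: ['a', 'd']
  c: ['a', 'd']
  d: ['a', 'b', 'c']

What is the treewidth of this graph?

A width-2 tree decomposition is:
Bags: B1 = {a, c, d}  B2 = {a, b, d}
Tree: B1–B2
Every bag has size at most 3, so the width is 3 − 1 = 2 and tw(G) ≤ 2. Conversely, {a, c, d} is a clique of size 3, and the vertices of any clique must share a bag in every tree decomposition; so some bag has ≥ 3 vertices and tw(G) ≥ 2. The upper and lower bounds meet at 2, so that is the treewidth.

2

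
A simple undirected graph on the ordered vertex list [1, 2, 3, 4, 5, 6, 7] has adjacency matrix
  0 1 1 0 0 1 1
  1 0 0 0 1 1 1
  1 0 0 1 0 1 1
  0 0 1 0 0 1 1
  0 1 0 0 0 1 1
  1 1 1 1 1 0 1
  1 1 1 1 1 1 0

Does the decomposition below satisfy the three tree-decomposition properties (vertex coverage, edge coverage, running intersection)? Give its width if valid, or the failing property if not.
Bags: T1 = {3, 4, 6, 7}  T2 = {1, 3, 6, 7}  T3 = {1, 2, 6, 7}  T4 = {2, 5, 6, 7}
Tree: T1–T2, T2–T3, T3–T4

Every vertex of G appears in some bag (union = {1, 2, 3, 4, 5, 6, 7}); every edge is covered by a bag; and for each vertex v the set of bags containing v is connected in the bag tree. The decomposition is therefore valid. The largest bag has 4 vertices, so the width is 3.

Yes; width 3.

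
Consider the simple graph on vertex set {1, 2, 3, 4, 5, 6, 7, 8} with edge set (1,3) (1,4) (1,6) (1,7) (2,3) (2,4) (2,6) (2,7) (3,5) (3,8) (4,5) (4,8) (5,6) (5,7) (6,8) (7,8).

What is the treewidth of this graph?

A width-4 tree decomposition is:
Bags: B1 = {2, 3, 4, 6, 7}  B2 = {1, 3, 4, 6, 7}  B3 = {3, 4, 6, 7, 8}  B4 = {3, 4, 5, 6, 7}
Tree: B1–B2, B2–B3, B3–B4
Every bag has size at most 5, so the width is 5 − 1 = 4 and tw(G) ≤ 4. For the lower bound: the 5 vertex sets {2,4}, {1,6}, {7,8}, {3}, {5} are disjoint, each induces a connected subgraph, and every pair is joined by at least one edge of G. Contracting each set to a single vertex therefore yields K_{5} as a minor, and since treewidth is minor-monotone, tw(G) ≥ tw(K_{5}) = 4. The upper and lower bounds meet at 4, so that is the treewidth.

4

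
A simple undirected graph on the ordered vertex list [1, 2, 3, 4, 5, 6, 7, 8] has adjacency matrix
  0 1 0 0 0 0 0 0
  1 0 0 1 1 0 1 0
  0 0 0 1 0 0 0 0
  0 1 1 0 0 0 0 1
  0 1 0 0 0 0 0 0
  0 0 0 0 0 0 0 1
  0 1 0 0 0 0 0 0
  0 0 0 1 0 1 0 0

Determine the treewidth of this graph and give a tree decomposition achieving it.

Treewidth 1.
Bags: B1 = {1, 2}  B2 = {2, 4}  B3 = {4, 8}  B4 = {2, 5}  B5 = {3, 4}  B6 = {2, 7}  B7 = {6, 8}
Tree: B1–B2, B2–B3, B1–B4, B2–B5, B2–B6, B3–B7

Every bag has size at most 2, so the width is 2 − 1 = 1 and tw(G) ≤ 1. Since G has at least one edge (e.g. 1–2), it is not an edgeless graph, so tw(G) ≥ 1. Combining the bounds, tw(G) = 1.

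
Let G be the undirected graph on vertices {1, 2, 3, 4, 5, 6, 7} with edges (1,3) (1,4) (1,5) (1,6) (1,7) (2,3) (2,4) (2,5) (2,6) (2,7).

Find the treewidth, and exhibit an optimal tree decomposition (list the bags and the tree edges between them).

Each bag holds 3 vertices, so the decomposition has width 2, which upper-bounds the treewidth. For the lower bound, G contains the cycle 1–5–2–3–1, so G is not a forest; only forests have treewidth ≤ 1, hence tw(G) ≥ 2. Combining the bounds, tw(G) = 2.

Treewidth 2.
One optimal decomposition is:
Bags: B1 = {1, 2, 5}  B2 = {1, 2, 3}  B3 = {1, 2, 7}  B4 = {1, 2, 4}  B5 = {1, 2, 6}
Tree: B1–B2, B2–B3, B3–B4, B4–B5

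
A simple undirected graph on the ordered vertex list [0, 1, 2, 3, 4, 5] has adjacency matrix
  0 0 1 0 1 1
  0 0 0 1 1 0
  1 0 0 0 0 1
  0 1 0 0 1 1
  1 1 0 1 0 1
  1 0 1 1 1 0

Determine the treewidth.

2

A width-2 tree decomposition is:
Bags: B1 = {3, 4, 5}  B2 = {0, 4, 5}  B3 = {1, 3, 4}  B4 = {0, 2, 5}
Tree: B1–B2, B1–B3, B2–B4
The largest bag has 3 vertices, giving width 2; this decomposition certifies tw(G) ≤ 2. Conversely, {0, 2, 5} is a clique of size 3, and the vertices of any clique must share a bag in every tree decomposition; so some bag has ≥ 3 vertices and tw(G) ≥ 2. Combining the bounds, tw(G) = 2.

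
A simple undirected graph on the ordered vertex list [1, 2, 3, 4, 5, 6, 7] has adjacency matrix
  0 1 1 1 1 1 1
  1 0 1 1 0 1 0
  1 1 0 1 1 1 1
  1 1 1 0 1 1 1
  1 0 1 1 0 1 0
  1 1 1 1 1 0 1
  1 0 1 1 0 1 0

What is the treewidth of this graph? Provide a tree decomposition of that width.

Treewidth 4.
One such decomposition:
Bags: B1 = {1, 2, 3, 4, 6}  B2 = {1, 3, 4, 6, 7}  B3 = {1, 3, 4, 5, 6}
Tree: B1–B2, B2–B3

The largest bag has 5 vertices, giving width 4; this decomposition certifies tw(G) ≤ 4. On the other hand G contains the 5-clique {1, 2, 3, 4, 6}. A clique must lie in a single bag of any decomposition, so no decomposition can have width below 4. Hence tw(G) = 4 exactly.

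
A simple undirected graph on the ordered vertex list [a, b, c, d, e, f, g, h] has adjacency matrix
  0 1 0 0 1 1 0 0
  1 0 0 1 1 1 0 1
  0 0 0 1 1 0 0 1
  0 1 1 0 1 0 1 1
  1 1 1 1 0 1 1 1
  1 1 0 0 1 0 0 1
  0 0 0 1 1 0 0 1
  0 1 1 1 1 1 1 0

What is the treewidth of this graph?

A width-3 tree decomposition is:
Bags: B1 = {b, d, e, h}  B2 = {d, e, g, h}  B3 = {b, e, f, h}  B4 = {a, b, e, f}  B5 = {c, d, e, h}
Tree: B1–B2, B1–B3, B3–B4, B2–B5
Every bag has size at most 4, so the width is 4 − 1 = 3 and tw(G) ≤ 3. For the lower bound, the 4 vertices {d, e, g, h} are pairwise adjacent, and any tree decomposition puts a clique entirely inside one bag — forcing width ≥ 3. Therefore the treewidth is 3.

3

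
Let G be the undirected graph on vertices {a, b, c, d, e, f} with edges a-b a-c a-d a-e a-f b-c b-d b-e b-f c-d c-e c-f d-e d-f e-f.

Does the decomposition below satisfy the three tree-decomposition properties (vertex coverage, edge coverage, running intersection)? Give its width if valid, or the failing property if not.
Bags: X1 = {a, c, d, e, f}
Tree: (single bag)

A tree decomposition must satisfy three properties: every vertex lies in some bag; for every edge, both endpoints lie together in some bag; and for every vertex, the bags containing it form a connected subtree. Here vertex b appears in no bag, so the decomposition is invalid.

No — vertex b appears in no bag.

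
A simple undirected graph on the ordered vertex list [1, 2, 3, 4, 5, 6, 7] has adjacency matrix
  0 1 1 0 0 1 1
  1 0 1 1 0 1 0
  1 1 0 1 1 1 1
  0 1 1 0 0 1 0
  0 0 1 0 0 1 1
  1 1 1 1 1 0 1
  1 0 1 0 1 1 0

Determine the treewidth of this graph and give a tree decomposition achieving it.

Treewidth 3.
One optimal decomposition is:
Bags: B1 = {1, 3, 6, 7}  B2 = {3, 5, 6, 7}  B3 = {1, 2, 3, 6}  B4 = {2, 3, 4, 6}
Tree: B1–B2, B1–B3, B3–B4

Each bag holds 4 vertices, so the decomposition has width 3, which upper-bounds the treewidth. On the other hand G contains the 4-clique {1, 2, 3, 6}. A clique must lie in a single bag of any decomposition, so no decomposition can have width below 3. The upper and lower bounds meet at 3, so that is the treewidth.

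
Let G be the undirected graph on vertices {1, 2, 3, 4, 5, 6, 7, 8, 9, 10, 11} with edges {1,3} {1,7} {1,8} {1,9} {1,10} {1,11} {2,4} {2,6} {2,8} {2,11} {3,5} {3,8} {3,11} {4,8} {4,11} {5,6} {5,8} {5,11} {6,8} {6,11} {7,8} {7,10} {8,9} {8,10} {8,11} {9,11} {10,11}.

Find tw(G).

3

A width-3 tree decomposition is:
Bags: B1 = {3, 5, 8, 11}  B2 = {5, 6, 8, 11}  B3 = {2, 6, 8, 11}  B4 = {1, 3, 8, 11}  B5 = {2, 4, 8, 11}  B6 = {1, 8, 10, 11}  B7 = {1, 8, 9, 11}  B8 = {1, 7, 8, 10}
Tree: B1–B2, B2–B3, B1–B4, B3–B5, B4–B6, B6–B7, B6–B8
Each bag holds 4 vertices, so the decomposition has width 3, which upper-bounds the treewidth. Conversely, {1, 8, 9, 11} is a clique of size 4, and the vertices of any clique must share a bag in every tree decomposition; so some bag has ≥ 4 vertices and tw(G) ≥ 3. Therefore the treewidth is 3.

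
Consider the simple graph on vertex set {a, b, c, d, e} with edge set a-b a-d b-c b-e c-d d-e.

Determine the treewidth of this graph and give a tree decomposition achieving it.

Each bag holds 3 vertices, so the decomposition has width 2, which upper-bounds the treewidth. For the lower bound, G contains the cycle b–e–d–a–b, so G is not a forest; only forests have treewidth ≤ 1, hence tw(G) ≥ 2. The upper and lower bounds meet at 2, so that is the treewidth.

Treewidth 2.
One such decomposition:
Bags: B1 = {b, d, e}  B2 = {a, b, d}  B3 = {b, c, d}
Tree: B1–B2, B2–B3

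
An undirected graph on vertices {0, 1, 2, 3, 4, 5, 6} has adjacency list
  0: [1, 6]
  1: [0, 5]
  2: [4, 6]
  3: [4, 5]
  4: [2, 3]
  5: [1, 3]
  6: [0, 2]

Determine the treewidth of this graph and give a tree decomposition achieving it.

Every bag has size at most 3, so the width is 3 − 1 = 2 and tw(G) ≤ 2. For the lower bound, G contains the cycle 6–0–1–5–3–4–2–6, so G is not a forest; only forests have treewidth ≤ 1, hence tw(G) ≥ 2. Combining the bounds, tw(G) = 2.

Treewidth 2.
Bags: B1 = {0, 1, 6}  B2 = {1, 5, 6}  B3 = {3, 5, 6}  B4 = {3, 4, 6}  B5 = {2, 4, 6}
Tree: B1–B2, B2–B3, B3–B4, B4–B5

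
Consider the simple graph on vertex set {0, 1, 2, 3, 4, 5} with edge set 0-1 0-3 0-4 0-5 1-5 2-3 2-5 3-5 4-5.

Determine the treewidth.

A width-2 tree decomposition is:
Bags: B1 = {0, 3, 5}  B2 = {2, 3, 5}  B3 = {0, 1, 5}  B4 = {0, 4, 5}
Tree: B1–B2, B1–B3, B3–B4
Each bag holds 3 vertices, so the decomposition has width 2, which upper-bounds the treewidth. On the other hand G contains the 3-clique {0, 1, 5}. A clique must lie in a single bag of any decomposition, so no decomposition can have width below 2. Therefore the treewidth is 2.

2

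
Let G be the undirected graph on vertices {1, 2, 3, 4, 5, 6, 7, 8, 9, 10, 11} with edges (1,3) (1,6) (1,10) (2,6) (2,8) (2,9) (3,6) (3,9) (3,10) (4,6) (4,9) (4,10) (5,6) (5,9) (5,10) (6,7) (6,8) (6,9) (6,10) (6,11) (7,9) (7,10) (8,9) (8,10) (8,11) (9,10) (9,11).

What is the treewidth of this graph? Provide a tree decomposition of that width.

Treewidth 3.
Bags: B1 = {6, 8, 9, 11}  B2 = {6, 8, 9, 10}  B3 = {3, 6, 9, 10}  B4 = {2, 6, 8, 9}  B5 = {6, 7, 9, 10}  B6 = {1, 3, 6, 10}  B7 = {5, 6, 9, 10}  B8 = {4, 6, 9, 10}
Tree: B1–B2, B2–B3, B2–B4, B3–B5, B3–B6, B5–B7, B5–B8

The largest bag has 4 vertices, giving width 3; this decomposition certifies tw(G) ≤ 3. On the other hand G contains the 4-clique {1, 3, 6, 10}. A clique must lie in a single bag of any decomposition, so no decomposition can have width below 3. Hence tw(G) = 3 exactly.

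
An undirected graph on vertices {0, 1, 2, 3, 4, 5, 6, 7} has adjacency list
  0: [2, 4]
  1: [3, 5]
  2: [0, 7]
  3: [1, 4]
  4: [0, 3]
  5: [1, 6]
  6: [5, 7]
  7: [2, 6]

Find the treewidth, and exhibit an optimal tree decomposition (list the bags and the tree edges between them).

Treewidth 2.
Bags: B1 = {1, 5, 6}  B2 = {1, 6, 7}  B3 = {1, 2, 7}  B4 = {0, 1, 2}  B5 = {0, 1, 4}  B6 = {1, 3, 4}
Tree: B1–B2, B2–B3, B3–B4, B4–B5, B5–B6

The largest bag has 3 vertices, giving width 2; this decomposition certifies tw(G) ≤ 2. The edges 1–5–6–7–2–0–4–3–1 form a cycle, so G is not a tree and its treewidth is at least 2. Combining the bounds, tw(G) = 2.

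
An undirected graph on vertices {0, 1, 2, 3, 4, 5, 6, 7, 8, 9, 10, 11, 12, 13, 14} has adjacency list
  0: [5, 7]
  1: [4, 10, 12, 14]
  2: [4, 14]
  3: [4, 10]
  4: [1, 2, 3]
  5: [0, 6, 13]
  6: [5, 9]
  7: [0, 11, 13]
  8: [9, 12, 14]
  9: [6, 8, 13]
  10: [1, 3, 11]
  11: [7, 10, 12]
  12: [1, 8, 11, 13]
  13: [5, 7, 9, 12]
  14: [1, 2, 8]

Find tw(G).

A width-3 tree decomposition is:
Bags: B1 = {0, 5, 6, 7}  B2 = {5, 6, 7, 13}  B3 = {6, 7, 9, 13}  B4 = {7, 9, 11, 13}  B5 = {9, 11, 12, 13}  B6 = {8, 9, 11, 12}  B7 = {8, 10, 11, 12}  B8 = {1, 8, 10, 12}  B9 = {1, 8, 10, 14}  B10 = {1, 3, 10, 14}  B11 = {1, 3, 4, 14}  B12 = {2, 3, 4, 14}
Tree: B1–B2, B2–B3, B3–B4, B4–B5, B5–B6, B6–B7, B7–B8, B8–B9, B9–B10, B10–B11, B11–B12
Each bag holds 4 vertices, so the decomposition has width 3, which upper-bounds the treewidth. For the lower bound: the 4 vertex sets {0,5,6}, {7}, {13}, {8,9,11,12} are disjoint, each induces a connected subgraph, and every pair is joined by at least one edge of G. Contracting each set to a single vertex therefore yields K_{4} as a minor, and since treewidth is minor-monotone, tw(G) ≥ tw(K_{4}) = 3. The upper and lower bounds meet at 3, so that is the treewidth.

3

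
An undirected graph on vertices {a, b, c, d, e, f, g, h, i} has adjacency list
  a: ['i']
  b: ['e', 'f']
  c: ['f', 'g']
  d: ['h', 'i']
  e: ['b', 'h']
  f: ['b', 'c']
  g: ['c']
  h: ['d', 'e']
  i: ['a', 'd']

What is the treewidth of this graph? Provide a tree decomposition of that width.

Treewidth 1.
Bags: B1 = {a, i}  B2 = {d, i}  B3 = {d, h}  B4 = {e, h}  B5 = {b, e}  B6 = {b, f}  B7 = {c, f}  B8 = {c, g}
Tree: B1–B2, B2–B3, B3–B4, B4–B5, B5–B6, B6–B7, B7–B8

Every bag has size at most 2, so the width is 2 − 1 = 1 and tw(G) ≤ 1. Any graph with an edge has treewidth ≥ 1, and G has the edge a–i. Therefore the treewidth is 1.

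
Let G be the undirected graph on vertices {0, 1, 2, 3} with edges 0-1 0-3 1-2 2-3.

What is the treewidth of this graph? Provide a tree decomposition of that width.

Each bag holds 3 vertices, so the decomposition has width 2, which upper-bounds the treewidth. For the lower bound, G contains the cycle 3–2–1–0–3, so G is not a forest; only forests have treewidth ≤ 1, hence tw(G) ≥ 2. The upper and lower bounds meet at 2, so that is the treewidth.

Treewidth 2.
One such decomposition:
Bags: B1 = {1, 2, 3}  B2 = {0, 1, 3}
Tree: B1–B2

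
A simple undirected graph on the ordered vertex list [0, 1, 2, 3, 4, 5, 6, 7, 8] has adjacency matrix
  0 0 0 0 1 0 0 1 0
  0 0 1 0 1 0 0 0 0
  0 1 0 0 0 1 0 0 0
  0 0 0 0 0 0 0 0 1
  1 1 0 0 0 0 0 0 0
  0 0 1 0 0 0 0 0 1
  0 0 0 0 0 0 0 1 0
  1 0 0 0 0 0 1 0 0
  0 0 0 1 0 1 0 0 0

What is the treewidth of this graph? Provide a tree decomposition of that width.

The largest bag has 2 vertices, giving width 1; this decomposition certifies tw(G) ≤ 1. G has an edge, so its treewidth is at least 1. Combining the bounds, tw(G) = 1.

Treewidth 1.
One such decomposition:
Bags: B1 = {6, 7}  B2 = {0, 7}  B3 = {0, 4}  B4 = {1, 4}  B5 = {1, 2}  B6 = {2, 5}  B7 = {5, 8}  B8 = {3, 8}
Tree: B1–B2, B2–B3, B3–B4, B4–B5, B5–B6, B6–B7, B7–B8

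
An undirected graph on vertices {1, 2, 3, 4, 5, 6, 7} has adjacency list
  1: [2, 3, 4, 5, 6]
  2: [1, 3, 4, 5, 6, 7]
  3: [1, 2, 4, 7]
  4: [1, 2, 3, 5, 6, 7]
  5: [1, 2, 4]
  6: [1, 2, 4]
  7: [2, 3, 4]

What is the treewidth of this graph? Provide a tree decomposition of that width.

Treewidth 3.
One such decomposition:
Bags: B1 = {1, 2, 3, 4}  B2 = {1, 2, 4, 5}  B3 = {2, 3, 4, 7}  B4 = {1, 2, 4, 6}
Tree: B1–B2, B1–B3, B1–B4

Each bag holds 4 vertices, so the decomposition has width 3, which upper-bounds the treewidth. Conversely, {1, 2, 3, 4} is a clique of size 4, and the vertices of any clique must share a bag in every tree decomposition; so some bag has ≥ 4 vertices and tw(G) ≥ 3. The upper and lower bounds meet at 3, so that is the treewidth.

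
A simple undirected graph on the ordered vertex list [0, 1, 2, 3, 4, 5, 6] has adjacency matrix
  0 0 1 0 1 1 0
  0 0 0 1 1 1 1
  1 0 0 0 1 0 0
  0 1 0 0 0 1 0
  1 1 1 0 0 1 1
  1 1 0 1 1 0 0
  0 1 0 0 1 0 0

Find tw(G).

A width-2 tree decomposition is:
Bags: B1 = {1, 4, 5}  B2 = {1, 4, 6}  B3 = {0, 4, 5}  B4 = {1, 3, 5}  B5 = {0, 2, 4}
Tree: B1–B2, B1–B3, B1–B4, B3–B5
Each bag holds 3 vertices, so the decomposition has width 2, which upper-bounds the treewidth. Conversely, {1, 3, 5} is a clique of size 3, and the vertices of any clique must share a bag in every tree decomposition; so some bag has ≥ 3 vertices and tw(G) ≥ 2. Combining the bounds, tw(G) = 2.

2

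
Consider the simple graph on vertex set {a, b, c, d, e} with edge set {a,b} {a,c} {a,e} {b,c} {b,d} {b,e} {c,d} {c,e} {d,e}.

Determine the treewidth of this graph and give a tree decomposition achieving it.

The largest bag has 4 vertices, giving width 3; this decomposition certifies tw(G) ≤ 3. For the lower bound, the 4 vertices {b, c, d, e} are pairwise adjacent, and any tree decomposition puts a clique entirely inside one bag — forcing width ≥ 3. Hence tw(G) = 3 exactly.

Treewidth 3.
One such decomposition:
Bags: B1 = {a, b, c, e}  B2 = {b, c, d, e}
Tree: B1–B2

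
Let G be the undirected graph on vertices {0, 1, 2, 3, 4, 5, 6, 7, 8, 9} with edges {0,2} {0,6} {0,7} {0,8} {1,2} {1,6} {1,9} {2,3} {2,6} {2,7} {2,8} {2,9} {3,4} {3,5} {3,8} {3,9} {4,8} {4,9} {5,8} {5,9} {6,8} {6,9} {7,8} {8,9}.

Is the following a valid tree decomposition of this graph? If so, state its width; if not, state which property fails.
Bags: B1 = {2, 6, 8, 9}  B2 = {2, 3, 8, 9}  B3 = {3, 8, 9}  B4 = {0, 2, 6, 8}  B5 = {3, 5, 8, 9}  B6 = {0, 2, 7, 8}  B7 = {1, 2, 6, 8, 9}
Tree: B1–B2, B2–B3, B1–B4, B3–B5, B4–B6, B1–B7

A tree decomposition must satisfy three properties: every vertex lies in some bag; for every edge, both endpoints lie together in some bag; and for every vertex, the bags containing it form a connected subtree. Here vertex 4 appears in no bag, so the decomposition is invalid.

No — vertex 4 appears in no bag.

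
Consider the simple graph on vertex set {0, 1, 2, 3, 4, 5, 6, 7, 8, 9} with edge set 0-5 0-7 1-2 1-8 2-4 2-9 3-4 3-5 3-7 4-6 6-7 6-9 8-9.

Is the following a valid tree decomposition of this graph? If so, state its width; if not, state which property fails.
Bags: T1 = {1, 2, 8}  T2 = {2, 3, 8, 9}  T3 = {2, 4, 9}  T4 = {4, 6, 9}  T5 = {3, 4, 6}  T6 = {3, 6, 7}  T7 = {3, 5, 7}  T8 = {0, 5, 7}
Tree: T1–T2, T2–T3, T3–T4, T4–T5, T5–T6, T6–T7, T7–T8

No — bags containing vertex 3 are not connected in the tree.

A tree decomposition must satisfy three properties: every vertex lies in some bag; for every edge, both endpoints lie together in some bag; and for every vertex, the bags containing it form a connected subtree. Here bags containing vertex 3 are not connected in the tree, so the decomposition is invalid.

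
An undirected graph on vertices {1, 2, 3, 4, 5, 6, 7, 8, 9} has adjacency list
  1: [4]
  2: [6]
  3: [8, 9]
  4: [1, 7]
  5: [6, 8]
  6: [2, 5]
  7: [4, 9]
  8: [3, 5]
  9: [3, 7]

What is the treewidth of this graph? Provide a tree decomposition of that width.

Every bag has size at most 2, so the width is 2 − 1 = 1 and tw(G) ≤ 1. Since G has at least one edge (e.g. 2–6), it is not an edgeless graph, so tw(G) ≥ 1. Therefore the treewidth is 1.

Treewidth 1.
One such decomposition:
Bags: B1 = {2, 6}  B2 = {5, 6}  B3 = {5, 8}  B4 = {3, 8}  B5 = {3, 9}  B6 = {7, 9}  B7 = {4, 7}  B8 = {1, 4}
Tree: B1–B2, B2–B3, B3–B4, B4–B5, B5–B6, B6–B7, B7–B8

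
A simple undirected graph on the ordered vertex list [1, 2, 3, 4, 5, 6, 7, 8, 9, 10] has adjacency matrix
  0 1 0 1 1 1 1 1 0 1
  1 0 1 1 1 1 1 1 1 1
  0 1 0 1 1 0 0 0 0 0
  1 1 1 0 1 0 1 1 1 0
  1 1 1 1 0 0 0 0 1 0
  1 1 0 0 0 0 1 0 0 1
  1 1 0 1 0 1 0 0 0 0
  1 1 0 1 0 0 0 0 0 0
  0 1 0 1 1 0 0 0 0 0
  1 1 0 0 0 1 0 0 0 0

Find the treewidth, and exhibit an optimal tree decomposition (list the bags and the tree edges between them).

Each bag holds 4 vertices, so the decomposition has width 3, which upper-bounds the treewidth. Conversely, {1, 2, 6, 10} is a clique of size 4, and the vertices of any clique must share a bag in every tree decomposition; so some bag has ≥ 4 vertices and tw(G) ≥ 3. Therefore the treewidth is 3.

Treewidth 3.
One optimal decomposition is:
Bags: B1 = {1, 2, 4, 7}  B2 = {1, 2, 6, 7}  B3 = {1, 2, 4, 5}  B4 = {1, 2, 6, 10}  B5 = {1, 2, 4, 8}  B6 = {2, 4, 5, 9}  B7 = {2, 3, 4, 5}
Tree: B1–B2, B1–B3, B2–B4, B3–B5, B3–B6, B3–B7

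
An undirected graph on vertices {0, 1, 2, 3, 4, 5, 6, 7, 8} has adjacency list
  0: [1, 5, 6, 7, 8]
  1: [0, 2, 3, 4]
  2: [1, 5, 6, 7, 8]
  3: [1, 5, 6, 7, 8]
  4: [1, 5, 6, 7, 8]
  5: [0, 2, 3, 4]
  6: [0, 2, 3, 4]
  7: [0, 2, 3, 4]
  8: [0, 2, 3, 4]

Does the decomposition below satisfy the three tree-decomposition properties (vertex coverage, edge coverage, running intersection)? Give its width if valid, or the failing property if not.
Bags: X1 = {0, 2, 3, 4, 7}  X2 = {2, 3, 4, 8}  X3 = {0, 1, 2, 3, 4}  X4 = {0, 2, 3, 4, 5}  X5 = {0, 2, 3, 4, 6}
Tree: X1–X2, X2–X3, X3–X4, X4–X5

A tree decomposition must satisfy three properties: every vertex lies in some bag; for every edge, both endpoints lie together in some bag; and for every vertex, the bags containing it form a connected subtree. Here edge (0,8) lies in no bag, so the decomposition is invalid.

No — edge (0,8) lies in no bag.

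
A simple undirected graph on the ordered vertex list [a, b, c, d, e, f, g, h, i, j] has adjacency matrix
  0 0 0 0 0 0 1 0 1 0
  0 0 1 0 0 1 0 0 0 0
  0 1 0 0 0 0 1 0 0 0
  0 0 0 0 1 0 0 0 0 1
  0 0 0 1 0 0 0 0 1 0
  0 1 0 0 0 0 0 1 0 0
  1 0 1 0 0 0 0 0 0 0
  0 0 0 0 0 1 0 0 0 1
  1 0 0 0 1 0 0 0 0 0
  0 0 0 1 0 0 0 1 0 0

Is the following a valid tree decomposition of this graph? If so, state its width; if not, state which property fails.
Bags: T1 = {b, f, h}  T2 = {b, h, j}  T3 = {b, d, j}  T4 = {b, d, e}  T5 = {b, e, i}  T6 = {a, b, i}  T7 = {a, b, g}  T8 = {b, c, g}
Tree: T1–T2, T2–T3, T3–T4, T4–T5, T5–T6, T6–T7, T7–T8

Vertex coverage: the bags together contain {a, b, c, d, e, f, g, h, i, j}, the full vertex set. Edge coverage: each edge of G has both endpoints in at least one bag. Running intersection: for every vertex, the bags containing it form a connected subtree. All three properties hold, so this is a valid tree decomposition of width max|bag| − 1 = 2, and hence tw(G) ≤ 2.

Yes; width 2.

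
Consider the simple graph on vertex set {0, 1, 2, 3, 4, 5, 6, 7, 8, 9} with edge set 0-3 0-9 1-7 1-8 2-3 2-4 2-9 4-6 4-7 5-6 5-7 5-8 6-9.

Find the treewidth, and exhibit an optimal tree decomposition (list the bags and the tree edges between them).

Treewidth 2.
Bags: B1 = {1, 7, 8}  B2 = {5, 7, 8}  B3 = {4, 5, 7}  B4 = {4, 5, 6}  B5 = {2, 4, 6}  B6 = {2, 6, 9}  B7 = {2, 3, 9}  B8 = {0, 3, 9}
Tree: B1–B2, B2–B3, B3–B4, B4–B5, B5–B6, B6–B7, B7–B8

The largest bag has 3 vertices, giving width 2; this decomposition certifies tw(G) ≤ 2. Since 1–8–5–7–1 is a cycle in G, G is not acyclic. Forests are exactly the graphs of treewidth ≤ 1, so tw(G) ≥ 2. Therefore the treewidth is 2.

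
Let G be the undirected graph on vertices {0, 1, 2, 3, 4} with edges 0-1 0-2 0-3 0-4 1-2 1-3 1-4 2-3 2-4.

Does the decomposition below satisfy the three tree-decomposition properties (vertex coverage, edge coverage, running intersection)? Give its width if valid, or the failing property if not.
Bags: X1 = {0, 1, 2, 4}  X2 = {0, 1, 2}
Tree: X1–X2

No — vertex 3 appears in no bag.

A tree decomposition must satisfy three properties: every vertex lies in some bag; for every edge, both endpoints lie together in some bag; and for every vertex, the bags containing it form a connected subtree. Here vertex 3 appears in no bag, so the decomposition is invalid.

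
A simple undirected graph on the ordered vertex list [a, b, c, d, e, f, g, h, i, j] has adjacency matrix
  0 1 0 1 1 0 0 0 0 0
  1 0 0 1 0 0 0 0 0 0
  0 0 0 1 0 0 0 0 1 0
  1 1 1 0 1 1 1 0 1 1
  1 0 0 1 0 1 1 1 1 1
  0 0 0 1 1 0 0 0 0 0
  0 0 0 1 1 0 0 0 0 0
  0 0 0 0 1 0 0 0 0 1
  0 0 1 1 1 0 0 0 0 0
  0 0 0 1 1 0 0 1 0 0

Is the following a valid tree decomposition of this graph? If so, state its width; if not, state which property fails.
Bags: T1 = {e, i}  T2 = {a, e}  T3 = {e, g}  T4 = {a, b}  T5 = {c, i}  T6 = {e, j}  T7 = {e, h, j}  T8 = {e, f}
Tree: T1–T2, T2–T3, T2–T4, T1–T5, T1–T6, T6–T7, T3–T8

A tree decomposition must satisfy three properties: every vertex lies in some bag; for every edge, both endpoints lie together in some bag; and for every vertex, the bags containing it form a connected subtree. Here vertex d appears in no bag, so the decomposition is invalid.

No — vertex d appears in no bag.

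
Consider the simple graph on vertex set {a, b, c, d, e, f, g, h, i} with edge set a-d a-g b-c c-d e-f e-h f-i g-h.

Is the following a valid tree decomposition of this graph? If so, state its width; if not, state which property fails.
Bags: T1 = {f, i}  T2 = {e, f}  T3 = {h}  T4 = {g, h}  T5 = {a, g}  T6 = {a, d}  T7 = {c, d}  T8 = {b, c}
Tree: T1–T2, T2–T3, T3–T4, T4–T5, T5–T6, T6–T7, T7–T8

A tree decomposition must satisfy three properties: every vertex lies in some bag; for every edge, both endpoints lie together in some bag; and for every vertex, the bags containing it form a connected subtree. Here edge (e,h) lies in no bag, so the decomposition is invalid.

No — edge (e,h) lies in no bag.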